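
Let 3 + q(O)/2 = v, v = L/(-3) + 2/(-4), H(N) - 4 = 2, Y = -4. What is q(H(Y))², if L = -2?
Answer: 289/9 ≈ 32.111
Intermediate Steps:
H(N) = 6 (H(N) = 4 + 2 = 6)
v = ⅙ (v = -2/(-3) + 2/(-4) = -2*(-⅓) + 2*(-¼) = ⅔ - ½ = ⅙ ≈ 0.16667)
q(O) = -17/3 (q(O) = -6 + 2*(⅙) = -6 + ⅓ = -17/3)
q(H(Y))² = (-17/3)² = 289/9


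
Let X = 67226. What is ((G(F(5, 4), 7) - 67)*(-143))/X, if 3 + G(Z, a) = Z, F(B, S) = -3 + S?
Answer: 9867/67226 ≈ 0.14677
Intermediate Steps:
G(Z, a) = -3 + Z
((G(F(5, 4), 7) - 67)*(-143))/X = (((-3 + (-3 + 4)) - 67)*(-143))/67226 = (((-3 + 1) - 67)*(-143))*(1/67226) = ((-2 - 67)*(-143))*(1/67226) = -69*(-143)*(1/67226) = 9867*(1/67226) = 9867/67226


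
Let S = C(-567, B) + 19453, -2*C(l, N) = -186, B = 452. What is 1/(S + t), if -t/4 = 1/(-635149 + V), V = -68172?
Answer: 703321/13747112270 ≈ 5.1161e-5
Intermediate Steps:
C(l, N) = 93 (C(l, N) = -½*(-186) = 93)
t = 4/703321 (t = -4/(-635149 - 68172) = -4/(-703321) = -4*(-1/703321) = 4/703321 ≈ 5.6873e-6)
S = 19546 (S = 93 + 19453 = 19546)
1/(S + t) = 1/(19546 + 4/703321) = 1/(13747112270/703321) = 703321/13747112270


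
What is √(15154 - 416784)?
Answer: I*√401630 ≈ 633.74*I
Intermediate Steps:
√(15154 - 416784) = √(-401630) = I*√401630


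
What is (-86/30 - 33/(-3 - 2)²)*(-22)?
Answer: 6908/75 ≈ 92.107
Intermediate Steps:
(-86/30 - 33/(-3 - 2)²)*(-22) = (-86*1/30 - 33/((-5)²))*(-22) = (-43/15 - 33/25)*(-22) = -314/75*(-22) = 6908/75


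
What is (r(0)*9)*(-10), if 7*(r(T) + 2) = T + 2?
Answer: 1080/7 ≈ 154.29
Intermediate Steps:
r(T) = -12/7 + T/7 (r(T) = -2 + (T + 2)/7 = -2 + (2 + T)/7 = -2 + (2/7 + T/7) = -12/7 + T/7)
(r(0)*9)*(-10) = ((-12/7 + (1/7)*0)*9)*(-10) = ((-12/7 + 0)*9)*(-10) = -12/7*9*(-10) = -108/7*(-10) = 1080/7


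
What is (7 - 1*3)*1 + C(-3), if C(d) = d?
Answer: 1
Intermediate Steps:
(7 - 1*3)*1 + C(-3) = (7 - 1*3)*1 - 3 = (7 - 3)*1 - 3 = 4*1 - 3 = 4 - 3 = 1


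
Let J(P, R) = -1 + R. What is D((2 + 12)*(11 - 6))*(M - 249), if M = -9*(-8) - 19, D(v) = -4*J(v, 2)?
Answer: 784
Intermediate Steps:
D(v) = -4 (D(v) = -4*(-1 + 2) = -4*1 = -4)
M = 53 (M = 72 - 19 = 53)
D((2 + 12)*(11 - 6))*(M - 249) = -4*(53 - 249) = -4*(-196) = 784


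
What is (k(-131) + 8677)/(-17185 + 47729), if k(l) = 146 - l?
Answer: 4477/15272 ≈ 0.29315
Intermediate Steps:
(k(-131) + 8677)/(-17185 + 47729) = ((146 - 1*(-131)) + 8677)/(-17185 + 47729) = ((146 + 131) + 8677)/30544 = (277 + 8677)*(1/30544) = 8954*(1/30544) = 4477/15272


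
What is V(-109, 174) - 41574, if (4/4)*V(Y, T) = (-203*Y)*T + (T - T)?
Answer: 3808524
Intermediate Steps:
V(Y, T) = -203*T*Y (V(Y, T) = (-203*Y)*T + (T - T) = -203*T*Y + 0 = -203*T*Y)
V(-109, 174) - 41574 = -203*174*(-109) - 41574 = 3850098 - 41574 = 3808524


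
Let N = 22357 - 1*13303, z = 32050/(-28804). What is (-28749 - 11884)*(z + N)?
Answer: -5297717659339/14402 ≈ -3.6785e+8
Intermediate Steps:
z = -16025/14402 (z = 32050*(-1/28804) = -16025/14402 ≈ -1.1127)
N = 9054 (N = 22357 - 13303 = 9054)
(-28749 - 11884)*(z + N) = (-28749 - 11884)*(-16025/14402 + 9054) = -40633*130379683/14402 = -5297717659339/14402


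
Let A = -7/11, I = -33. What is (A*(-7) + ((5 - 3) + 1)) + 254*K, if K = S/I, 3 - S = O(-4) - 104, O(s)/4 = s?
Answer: -10332/11 ≈ -939.27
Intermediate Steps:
O(s) = 4*s
S = 123 (S = 3 - (4*(-4) - 104) = 3 - (-16 - 104) = 3 - 1*(-120) = 3 + 120 = 123)
K = -41/11 (K = 123/(-33) = 123*(-1/33) = -41/11 ≈ -3.7273)
A = -7/11 (A = -7*1/11 = -7/11 ≈ -0.63636)
(A*(-7) + ((5 - 3) + 1)) + 254*K = (-7/11*(-7) + ((5 - 3) + 1)) + 254*(-41/11) = (49/11 + (2 + 1)) - 10414/11 = (49/11 + 3) - 10414/11 = 82/11 - 10414/11 = -10332/11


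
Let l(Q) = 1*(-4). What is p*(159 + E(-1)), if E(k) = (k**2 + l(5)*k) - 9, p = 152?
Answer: 23560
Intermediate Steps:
l(Q) = -4
E(k) = -9 + k**2 - 4*k (E(k) = (k**2 - 4*k) - 9 = -9 + k**2 - 4*k)
p*(159 + E(-1)) = 152*(159 + (-9 + (-1)**2 - 4*(-1))) = 152*(159 + (-9 + 1 + 4)) = 152*(159 - 4) = 152*155 = 23560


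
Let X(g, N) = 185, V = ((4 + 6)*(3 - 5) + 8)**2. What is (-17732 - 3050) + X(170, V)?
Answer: -20597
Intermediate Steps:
V = 144 (V = (10*(-2) + 8)**2 = (-20 + 8)**2 = (-12)**2 = 144)
(-17732 - 3050) + X(170, V) = (-17732 - 3050) + 185 = -20782 + 185 = -20597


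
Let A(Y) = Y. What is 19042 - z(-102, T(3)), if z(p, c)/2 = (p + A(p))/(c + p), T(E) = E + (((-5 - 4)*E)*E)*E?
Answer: 1085326/57 ≈ 19041.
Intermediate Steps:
T(E) = E - 9*E³ (T(E) = E + ((-9*E)*E)*E = E + (-9*E²)*E = E - 9*E³)
z(p, c) = 4*p/(c + p) (z(p, c) = 2*((p + p)/(c + p)) = 2*((2*p)/(c + p)) = 2*(2*p/(c + p)) = 4*p/(c + p))
19042 - z(-102, T(3)) = 19042 - 4*(-102)/((3 - 9*3³) - 102) = 19042 - 4*(-102)/((3 - 9*27) - 102) = 19042 - 4*(-102)/((3 - 243) - 102) = 19042 - 4*(-102)/(-240 - 102) = 19042 - 4*(-102)/(-342) = 19042 - 4*(-102)*(-1)/342 = 19042 - 1*68/57 = 19042 - 68/57 = 1085326/57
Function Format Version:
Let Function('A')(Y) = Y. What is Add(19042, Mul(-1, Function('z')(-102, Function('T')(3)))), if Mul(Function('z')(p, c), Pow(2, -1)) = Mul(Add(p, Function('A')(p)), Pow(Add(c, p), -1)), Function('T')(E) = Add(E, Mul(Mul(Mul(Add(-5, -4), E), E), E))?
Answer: Rational(1085326, 57) ≈ 19041.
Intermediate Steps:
Function('T')(E) = Add(E, Mul(-9, Pow(E, 3))) (Function('T')(E) = Add(E, Mul(Mul(Mul(-9, E), E), E)) = Add(E, Mul(Mul(-9, Pow(E, 2)), E)) = Add(E, Mul(-9, Pow(E, 3))))
Function('z')(p, c) = Mul(4, p, Pow(Add(c, p), -1)) (Function('z')(p, c) = Mul(2, Mul(Add(p, p), Pow(Add(c, p), -1))) = Mul(2, Mul(Mul(2, p), Pow(Add(c, p), -1))) = Mul(2, Mul(2, p, Pow(Add(c, p), -1))) = Mul(4, p, Pow(Add(c, p), -1)))
Add(19042, Mul(-1, Function('z')(-102, Function('T')(3)))) = Add(19042, Mul(-1, Mul(4, -102, Pow(Add(Add(3, Mul(-9, Pow(3, 3))), -102), -1)))) = Add(19042, Mul(-1, Mul(4, -102, Pow(Add(Add(3, Mul(-9, 27)), -102), -1)))) = Add(19042, Mul(-1, Mul(4, -102, Pow(Add(Add(3, -243), -102), -1)))) = Add(19042, Mul(-1, Mul(4, -102, Pow(Add(-240, -102), -1)))) = Add(19042, Mul(-1, Mul(4, -102, Pow(-342, -1)))) = Add(19042, Mul(-1, Mul(4, -102, Rational(-1, 342)))) = Add(19042, Mul(-1, Rational(68, 57))) = Add(19042, Rational(-68, 57)) = Rational(1085326, 57)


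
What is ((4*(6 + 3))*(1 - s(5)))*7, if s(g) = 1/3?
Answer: 168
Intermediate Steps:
s(g) = 1/3
((4*(6 + 3))*(1 - s(5)))*7 = ((4*(6 + 3))*(1 - 1*1/3))*7 = ((4*9)*(1 - 1/3))*7 = (36*(2/3))*7 = 24*7 = 168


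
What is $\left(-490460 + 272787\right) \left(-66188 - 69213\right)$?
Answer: $29473141873$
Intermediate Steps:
$\left(-490460 + 272787\right) \left(-66188 - 69213\right) = \left(-217673\right) \left(-135401\right) = 29473141873$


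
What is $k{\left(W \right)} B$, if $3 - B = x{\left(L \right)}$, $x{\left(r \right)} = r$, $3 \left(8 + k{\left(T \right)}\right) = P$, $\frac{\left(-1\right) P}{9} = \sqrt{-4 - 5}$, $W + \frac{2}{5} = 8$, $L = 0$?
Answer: $-24 - 27 i \approx -24.0 - 27.0 i$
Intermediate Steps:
$W = \frac{38}{5}$ ($W = - \frac{2}{5} + 8 = \frac{38}{5} \approx 7.6$)
$P = - 27 i$ ($P = - 9 \sqrt{-4 - 5} = - 9 \sqrt{-9} = - 9 \cdot 3 i = - 27 i \approx - 27.0 i$)
$k{\left(T \right)} = -8 - 9 i$ ($k{\left(T \right)} = -8 + \frac{\left(-27\right) i}{3} = -8 - 9 i$)
$B = 3$ ($B = 3 - 0 = 3 + 0 = 3$)
$k{\left(W \right)} B = \left(-8 - 9 i\right) 3 = -24 - 27 i$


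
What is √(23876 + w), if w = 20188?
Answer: 36*√34 ≈ 209.91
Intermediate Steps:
√(23876 + w) = √(23876 + 20188) = √44064 = 36*√34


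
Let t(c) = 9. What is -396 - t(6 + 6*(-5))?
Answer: -405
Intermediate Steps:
-396 - t(6 + 6*(-5)) = -396 - 1*9 = -396 - 9 = -405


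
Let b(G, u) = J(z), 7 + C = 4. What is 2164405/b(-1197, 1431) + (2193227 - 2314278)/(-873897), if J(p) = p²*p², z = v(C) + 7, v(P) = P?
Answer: 1891498025341/223717632 ≈ 8454.8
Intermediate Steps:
C = -3 (C = -7 + 4 = -3)
z = 4 (z = -3 + 7 = 4)
J(p) = p⁴
b(G, u) = 256 (b(G, u) = 4⁴ = 256)
2164405/b(-1197, 1431) + (2193227 - 2314278)/(-873897) = 2164405/256 + (2193227 - 2314278)/(-873897) = 2164405*(1/256) - 121051*(-1/873897) = 2164405/256 + 121051/873897 = 1891498025341/223717632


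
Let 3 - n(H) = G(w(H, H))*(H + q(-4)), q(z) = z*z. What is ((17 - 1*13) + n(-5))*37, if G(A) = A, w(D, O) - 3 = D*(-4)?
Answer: -9102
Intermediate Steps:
w(D, O) = 3 - 4*D (w(D, O) = 3 + D*(-4) = 3 - 4*D)
q(z) = z**2
n(H) = 3 - (3 - 4*H)*(16 + H) (n(H) = 3 - (3 - 4*H)*(H + (-4)**2) = 3 - (3 - 4*H)*(H + 16) = 3 - (3 - 4*H)*(16 + H))
((17 - 1*13) + n(-5))*37 = ((17 - 1*13) + (-45 + 4*(-5)**2 + 61*(-5)))*37 = ((17 - 13) + (-45 + 4*25 - 305))*37 = (4 + (-45 + 100 - 305))*37 = (4 - 250)*37 = -246*37 = -9102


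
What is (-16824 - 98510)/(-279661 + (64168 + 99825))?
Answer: 57667/57834 ≈ 0.99711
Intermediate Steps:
(-16824 - 98510)/(-279661 + (64168 + 99825)) = -115334/(-279661 + 163993) = -115334/(-115668) = -115334*(-1/115668) = 57667/57834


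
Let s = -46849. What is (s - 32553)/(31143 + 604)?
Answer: -79402/31747 ≈ -2.5011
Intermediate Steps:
(s - 32553)/(31143 + 604) = (-46849 - 32553)/(31143 + 604) = -79402/31747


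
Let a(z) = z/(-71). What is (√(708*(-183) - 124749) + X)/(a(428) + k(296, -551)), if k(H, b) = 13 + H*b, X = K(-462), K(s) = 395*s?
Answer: 12956790/11579321 - 213*I*√28257/11579321 ≈ 1.119 - 0.0030921*I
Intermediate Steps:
a(z) = -z/71 (a(z) = z*(-1/71) = -z/71)
X = -182490 (X = 395*(-462) = -182490)
(√(708*(-183) - 124749) + X)/(a(428) + k(296, -551)) = (√(708*(-183) - 124749) - 182490)/(-1/71*428 + (13 + 296*(-551))) = (√(-129564 - 124749) - 182490)/(-428/71 + (13 - 163096)) = (√(-254313) - 182490)/(-428/71 - 163083) = (3*I*√28257 - 182490)/(-11579321/71) = (-182490 + 3*I*√28257)*(-71/11579321) = 12956790/11579321 - 213*I*√28257/11579321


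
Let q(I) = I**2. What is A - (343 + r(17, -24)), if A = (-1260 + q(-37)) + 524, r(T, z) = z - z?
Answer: 290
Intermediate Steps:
r(T, z) = 0
A = 633 (A = (-1260 + (-37)**2) + 524 = (-1260 + 1369) + 524 = 109 + 524 = 633)
A - (343 + r(17, -24)) = 633 - (343 + 0) = 633 - 1*343 = 633 - 343 = 290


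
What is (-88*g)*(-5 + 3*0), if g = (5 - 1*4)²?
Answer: 440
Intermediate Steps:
g = 1 (g = (5 - 4)² = 1² = 1)
(-88*g)*(-5 + 3*0) = (-88*1)*(-5 + 3*0) = -88*(-5 + 0) = -88*(-5) = 440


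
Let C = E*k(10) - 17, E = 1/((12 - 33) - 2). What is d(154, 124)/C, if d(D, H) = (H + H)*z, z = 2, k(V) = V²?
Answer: -11408/491 ≈ -23.234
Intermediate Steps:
E = -1/23 (E = 1/(-21 - 2) = 1/(-23) = -1/23 ≈ -0.043478)
d(D, H) = 4*H (d(D, H) = (H + H)*2 = (2*H)*2 = 4*H)
C = -491/23 (C = -1/23*10² - 17 = -1/23*100 - 17 = -100/23 - 17 = -491/23 ≈ -21.348)
d(154, 124)/C = (4*124)/(-491/23) = 496*(-23/491) = -11408/491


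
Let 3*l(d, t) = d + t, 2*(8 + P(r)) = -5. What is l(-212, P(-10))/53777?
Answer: -445/322662 ≈ -0.0013792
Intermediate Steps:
P(r) = -21/2 (P(r) = -8 + (½)*(-5) = -8 - 5/2 = -21/2)
l(d, t) = d/3 + t/3 (l(d, t) = (d + t)/3 = d/3 + t/3)
l(-212, P(-10))/53777 = ((⅓)*(-212) + (⅓)*(-21/2))/53777 = (-212/3 - 7/2)*(1/53777) = -445/6*1/53777 = -445/322662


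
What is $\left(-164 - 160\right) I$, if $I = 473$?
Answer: $-153252$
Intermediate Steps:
$\left(-164 - 160\right) I = \left(-164 - 160\right) 473 = \left(-324\right) 473 = -153252$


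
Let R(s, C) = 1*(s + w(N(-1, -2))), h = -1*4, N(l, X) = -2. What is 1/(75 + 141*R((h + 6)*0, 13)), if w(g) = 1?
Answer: 1/216 ≈ 0.0046296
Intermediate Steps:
h = -4
R(s, C) = 1 + s (R(s, C) = 1*(s + 1) = 1*(1 + s) = 1 + s)
1/(75 + 141*R((h + 6)*0, 13)) = 1/(75 + 141*(1 + (-4 + 6)*0)) = 1/(75 + 141*(1 + 2*0)) = 1/(75 + 141*(1 + 0)) = 1/(75 + 141*1) = 1/(75 + 141) = 1/216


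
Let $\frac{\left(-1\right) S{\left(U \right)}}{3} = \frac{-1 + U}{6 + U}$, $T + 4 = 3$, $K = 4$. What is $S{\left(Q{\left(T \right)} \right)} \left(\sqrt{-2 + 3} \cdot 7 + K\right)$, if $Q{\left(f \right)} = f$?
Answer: $\frac{66}{5} \approx 13.2$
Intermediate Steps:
$T = -1$ ($T = -4 + 3 = -1$)
$S{\left(U \right)} = - \frac{3 \left(-1 + U\right)}{6 + U}$ ($S{\left(U \right)} = - 3 \frac{-1 + U}{6 + U} = - \frac{3 \left(-1 + U\right)}{6 + U}$)
$S{\left(Q{\left(T \right)} \right)} \left(\sqrt{-2 + 3} \cdot 7 + K\right) = \frac{3 \left(1 - -1\right)}{6 - 1} \left(\sqrt{-2 + 3} \cdot 7 + 4\right) = \frac{3 \left(1 + 1\right)}{5} \left(\sqrt{1} \cdot 7 + 4\right) = 3 \cdot \frac{1}{5} \cdot 2 \left(1 \cdot 7 + 4\right) = \frac{6 \left(7 + 4\right)}{5} = \frac{6}{5} \cdot 11 = \frac{66}{5}$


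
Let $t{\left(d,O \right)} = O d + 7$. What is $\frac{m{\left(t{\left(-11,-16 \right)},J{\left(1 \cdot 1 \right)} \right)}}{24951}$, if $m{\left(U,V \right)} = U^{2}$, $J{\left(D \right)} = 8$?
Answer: $\frac{11163}{8317} \approx 1.3422$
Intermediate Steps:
$t{\left(d,O \right)} = 7 + O d$
$\frac{m{\left(t{\left(-11,-16 \right)},J{\left(1 \cdot 1 \right)} \right)}}{24951} = \frac{\left(7 - -176\right)^{2}}{24951} = \left(7 + 176\right)^{2} \cdot \frac{1}{24951} = 183^{2} \cdot \frac{1}{24951} = 33489 \cdot \frac{1}{24951} = \frac{11163}{8317}$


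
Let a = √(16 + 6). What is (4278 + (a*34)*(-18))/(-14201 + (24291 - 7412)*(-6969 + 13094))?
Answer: 713/17228279 - 102*√22/17228279 ≈ 1.3616e-5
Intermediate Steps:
a = √22 ≈ 4.6904
(4278 + (a*34)*(-18))/(-14201 + (24291 - 7412)*(-6969 + 13094)) = (4278 + (√22*34)*(-18))/(-14201 + (24291 - 7412)*(-6969 + 13094)) = (4278 + (34*√22)*(-18))/(-14201 + 16879*6125) = (4278 - 612*√22)/(-14201 + 103383875) = (4278 - 612*√22)/103369674 = (4278 - 612*√22)*(1/103369674) = 713/17228279 - 102*√22/17228279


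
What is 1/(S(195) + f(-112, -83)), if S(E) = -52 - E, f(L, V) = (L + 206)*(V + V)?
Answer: -1/15851 ≈ -6.3088e-5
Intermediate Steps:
f(L, V) = 2*V*(206 + L) (f(L, V) = (206 + L)*(2*V) = 2*V*(206 + L))
1/(S(195) + f(-112, -83)) = 1/((-52 - 1*195) + 2*(-83)*(206 - 112)) = 1/((-52 - 195) + 2*(-83)*94) = 1/(-247 - 15604) = 1/(-15851) = -1/15851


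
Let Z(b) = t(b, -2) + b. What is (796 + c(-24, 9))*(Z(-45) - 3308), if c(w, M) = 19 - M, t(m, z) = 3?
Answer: -2700100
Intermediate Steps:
Z(b) = 3 + b
(796 + c(-24, 9))*(Z(-45) - 3308) = (796 + (19 - 1*9))*((3 - 45) - 3308) = (796 + (19 - 9))*(-42 - 3308) = (796 + 10)*(-3350) = 806*(-3350) = -2700100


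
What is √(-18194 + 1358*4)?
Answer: 3*I*√1418 ≈ 112.97*I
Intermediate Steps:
√(-18194 + 1358*4) = √(-18194 + 5432) = √(-12762) = 3*I*√1418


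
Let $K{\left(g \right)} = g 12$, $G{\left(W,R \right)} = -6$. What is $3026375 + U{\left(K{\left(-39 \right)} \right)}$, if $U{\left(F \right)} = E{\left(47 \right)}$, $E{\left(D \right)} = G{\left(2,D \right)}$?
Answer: $3026369$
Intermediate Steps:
$K{\left(g \right)} = 12 g$
$E{\left(D \right)} = -6$
$U{\left(F \right)} = -6$
$3026375 + U{\left(K{\left(-39 \right)} \right)} = 3026375 - 6 = 3026369$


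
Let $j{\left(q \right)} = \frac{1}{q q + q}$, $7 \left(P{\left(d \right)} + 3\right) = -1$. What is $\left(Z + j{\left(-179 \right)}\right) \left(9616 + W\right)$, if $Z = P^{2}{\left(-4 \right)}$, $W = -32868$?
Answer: $- \frac{179287533882}{780619} \approx -2.2967 \cdot 10^{5}$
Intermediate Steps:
$P{\left(d \right)} = - \frac{22}{7}$ ($P{\left(d \right)} = -3 + \frac{1}{7} \left(-1\right) = -3 - \frac{1}{7} = - \frac{22}{7}$)
$Z = \frac{484}{49}$ ($Z = \left(- \frac{22}{7}\right)^{2} = \frac{484}{49} \approx 9.8775$)
$j{\left(q \right)} = \frac{1}{q + q^{2}}$ ($j{\left(q \right)} = \frac{1}{q^{2} + q} = \frac{1}{q + q^{2}}$)
$\left(Z + j{\left(-179 \right)}\right) \left(9616 + W\right) = \left(\frac{484}{49} + \frac{1}{\left(-179\right) \left(1 - 179\right)}\right) \left(9616 - 32868\right) = \left(\frac{484}{49} - \frac{1}{179 \left(-178\right)}\right) \left(-23252\right) = \left(\frac{484}{49} - - \frac{1}{31862}\right) \left(-23252\right) = \left(\frac{484}{49} + \frac{1}{31862}\right) \left(-23252\right) = \frac{15421257}{1561238} \left(-23252\right) = - \frac{179287533882}{780619}$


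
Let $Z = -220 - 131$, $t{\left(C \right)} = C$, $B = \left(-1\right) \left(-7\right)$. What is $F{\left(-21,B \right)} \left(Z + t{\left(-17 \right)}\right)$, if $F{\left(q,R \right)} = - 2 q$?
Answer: $-15456$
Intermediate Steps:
$B = 7$
$Z = -351$
$F{\left(-21,B \right)} \left(Z + t{\left(-17 \right)}\right) = \left(-2\right) \left(-21\right) \left(-351 - 17\right) = 42 \left(-368\right) = -15456$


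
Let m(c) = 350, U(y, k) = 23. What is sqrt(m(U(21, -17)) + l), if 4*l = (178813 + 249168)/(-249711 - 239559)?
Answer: sqrt(334929787796130)/978540 ≈ 18.702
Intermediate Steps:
l = -427981/1957080 (l = ((178813 + 249168)/(-249711 - 239559))/4 = (427981/(-489270))/4 = (427981*(-1/489270))/4 = (1/4)*(-427981/489270) = -427981/1957080 ≈ -0.21868)
sqrt(m(U(21, -17)) + l) = sqrt(350 - 427981/1957080) = sqrt(684550019/1957080) = sqrt(334929787796130)/978540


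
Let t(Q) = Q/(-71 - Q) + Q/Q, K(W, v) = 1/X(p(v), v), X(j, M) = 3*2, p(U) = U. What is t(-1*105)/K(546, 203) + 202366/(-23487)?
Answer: -8442953/399279 ≈ -21.146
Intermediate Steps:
X(j, M) = 6
K(W, v) = ⅙ (K(W, v) = 1/6 = ⅙)
t(Q) = 1 + Q/(-71 - Q) (t(Q) = Q/(-71 - Q) + 1 = 1 + Q/(-71 - Q))
t(-1*105)/K(546, 203) + 202366/(-23487) = (71/(71 - 1*105))/(⅙) + 202366/(-23487) = (71/(71 - 105))*6 + 202366*(-1/23487) = (71/(-34))*6 - 202366/23487 = (71*(-1/34))*6 - 202366/23487 = -71/34*6 - 202366/23487 = -213/17 - 202366/23487 = -8442953/399279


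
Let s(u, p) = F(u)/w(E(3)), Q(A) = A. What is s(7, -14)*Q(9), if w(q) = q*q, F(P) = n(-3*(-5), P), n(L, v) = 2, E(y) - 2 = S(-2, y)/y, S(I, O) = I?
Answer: 81/8 ≈ 10.125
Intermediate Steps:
E(y) = 2 - 2/y
F(P) = 2
w(q) = q**2
s(u, p) = 9/8 (s(u, p) = 2/((2 - 2/3)**2) = 2/((4/3)**2) = 2/(16/9) = 2*(9/16) = 9/8)
s(7, -14)*Q(9) = (9/8)*9 = 81/8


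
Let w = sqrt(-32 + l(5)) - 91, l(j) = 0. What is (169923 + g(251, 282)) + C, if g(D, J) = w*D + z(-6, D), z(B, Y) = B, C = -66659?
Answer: 80417 + 1004*I*sqrt(2) ≈ 80417.0 + 1419.9*I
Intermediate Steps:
w = -91 + 4*I*sqrt(2) (w = sqrt(-32 + 0) - 91 = sqrt(-32) - 91 = 4*I*sqrt(2) - 91 = -91 + 4*I*sqrt(2) ≈ -91.0 + 5.6569*I)
g(D, J) = -6 + D*(-91 + 4*I*sqrt(2)) (g(D, J) = (-91 + 4*I*sqrt(2))*D - 6 = D*(-91 + 4*I*sqrt(2)) - 6 = -6 + D*(-91 + 4*I*sqrt(2)))
(169923 + g(251, 282)) + C = (169923 + (-6 - 1*251*(91 - 4*I*sqrt(2)))) - 66659 = (169923 + (-6 + (-22841 + 1004*I*sqrt(2)))) - 66659 = (169923 + (-22847 + 1004*I*sqrt(2))) - 66659 = (147076 + 1004*I*sqrt(2)) - 66659 = 80417 + 1004*I*sqrt(2)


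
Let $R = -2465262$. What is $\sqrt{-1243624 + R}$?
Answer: $i \sqrt{3708886} \approx 1925.8 i$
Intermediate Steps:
$\sqrt{-1243624 + R} = \sqrt{-1243624 - 2465262} = \sqrt{-3708886} = i \sqrt{3708886}$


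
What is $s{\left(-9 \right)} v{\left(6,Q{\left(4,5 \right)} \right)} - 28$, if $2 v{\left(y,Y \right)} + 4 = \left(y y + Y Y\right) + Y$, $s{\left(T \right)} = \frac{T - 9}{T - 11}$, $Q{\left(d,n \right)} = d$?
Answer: $- \frac{23}{5} \approx -4.6$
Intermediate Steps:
$s{\left(T \right)} = \frac{-9 + T}{-11 + T}$
$v{\left(y,Y \right)} = -2 + \frac{Y}{2} + \frac{Y^{2}}{2} + \frac{y^{2}}{2}$ ($v{\left(y,Y \right)} = -2 + \frac{\left(y y + Y Y\right) + Y}{2} = -2 + \frac{\left(y^{2} + Y^{2}\right) + Y}{2} = -2 + \frac{\left(Y^{2} + y^{2}\right) + Y}{2} = -2 + \frac{Y + Y^{2} + y^{2}}{2} = -2 + \left(\frac{Y}{2} + \frac{Y^{2}}{2} + \frac{y^{2}}{2}\right) = -2 + \frac{Y}{2} + \frac{Y^{2}}{2} + \frac{y^{2}}{2}$)
$s{\left(-9 \right)} v{\left(6,Q{\left(4,5 \right)} \right)} - 28 = \frac{-9 - 9}{-11 - 9} \left(-2 + \frac{1}{2} \cdot 4 + \frac{4^{2}}{2} + \frac{6^{2}}{2}\right) - 28 = \frac{1}{-20} \left(-18\right) \left(-2 + 2 + \frac{1}{2} \cdot 16 + \frac{1}{2} \cdot 36\right) - 28 = \left(- \frac{1}{20}\right) \left(-18\right) \left(-2 + 2 + 8 + 18\right) - 28 = \frac{9}{10} \cdot 26 - 28 = \frac{117}{5} - 28 = - \frac{23}{5}$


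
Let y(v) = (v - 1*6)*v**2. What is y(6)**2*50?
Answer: 0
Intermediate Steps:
y(v) = v**2*(-6 + v) (y(v) = (v - 6)*v**2 = (-6 + v)*v**2 = v**2*(-6 + v))
y(6)**2*50 = (6**2*(-6 + 6))**2*50 = (36*0)**2*50 = 0**2*50 = 0*50 = 0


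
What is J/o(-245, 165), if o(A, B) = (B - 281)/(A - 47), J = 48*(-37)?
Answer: -129648/29 ≈ -4470.6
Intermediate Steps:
J = -1776
o(A, B) = (-281 + B)/(-47 + A)
J/o(-245, 165) = -1776*(-47 - 245)/(-281 + 165) = -1776/(-116/(-292)) = -1776/((-1/292*(-116))) = -1776/29/73 = -1776*73/29 = -129648/29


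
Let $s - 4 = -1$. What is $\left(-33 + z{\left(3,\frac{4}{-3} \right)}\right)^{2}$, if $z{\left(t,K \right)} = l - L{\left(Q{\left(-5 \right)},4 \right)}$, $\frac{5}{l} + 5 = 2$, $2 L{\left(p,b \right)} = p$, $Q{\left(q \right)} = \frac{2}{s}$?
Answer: $1225$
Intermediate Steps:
$s = 3$ ($s = 4 - 1 = 3$)
$Q{\left(q \right)} = \frac{2}{3}$
$L{\left(p,b \right)} = \frac{p}{2}$
$l = - \frac{5}{3}$ ($l = \frac{5}{-5 + 2} = \frac{5}{-3} = 5 \left(- \frac{1}{3}\right) = - \frac{5}{3} \approx -1.6667$)
$z{\left(t,K \right)} = -2$ ($z{\left(t,K \right)} = - \frac{5}{3} - \frac{1}{2} \cdot \frac{2}{3} = - \frac{5}{3} - \frac{1}{3} = -2$)
$\left(-33 + z{\left(3,\frac{4}{-3} \right)}\right)^{2} = \left(-33 - 2\right)^{2} = \left(-35\right)^{2} = 1225$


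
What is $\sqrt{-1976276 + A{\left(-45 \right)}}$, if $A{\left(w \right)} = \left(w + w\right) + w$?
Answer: $i \sqrt{1976411} \approx 1405.8 i$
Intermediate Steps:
$A{\left(w \right)} = 3 w$ ($A{\left(w \right)} = 2 w + w = 3 w$)
$\sqrt{-1976276 + A{\left(-45 \right)}} = \sqrt{-1976276 + 3 \left(-45\right)} = \sqrt{-1976276 - 135} = \sqrt{-1976411} = i \sqrt{1976411}$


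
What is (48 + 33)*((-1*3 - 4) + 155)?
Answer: 11988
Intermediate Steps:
(48 + 33)*((-1*3 - 4) + 155) = 81*((-3 - 4) + 155) = 81*(-7 + 155) = 81*148 = 11988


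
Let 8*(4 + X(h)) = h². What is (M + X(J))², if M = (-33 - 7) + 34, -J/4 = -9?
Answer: 23104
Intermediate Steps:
J = 36 (J = -4*(-9) = 36)
M = -6 (M = -40 + 34 = -6)
X(h) = -4 + h²/8
(M + X(J))² = (-6 + (-4 + (⅛)*36²))² = (-6 + (-4 + (⅛)*1296))² = (-6 + (-4 + 162))² = (-6 + 158)² = 152² = 23104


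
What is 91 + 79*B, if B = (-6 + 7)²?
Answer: 170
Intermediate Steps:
B = 1 (B = 1² = 1)
91 + 79*B = 91 + 79*1 = 91 + 79 = 170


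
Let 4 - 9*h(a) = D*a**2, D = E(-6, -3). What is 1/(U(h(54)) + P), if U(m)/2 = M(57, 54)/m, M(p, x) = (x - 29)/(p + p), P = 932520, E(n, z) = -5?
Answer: 277096/258397561995 ≈ 1.0724e-6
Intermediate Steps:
D = -5
h(a) = 4/9 + 5*a**2/9 (h(a) = 4/9 - (-5)*a**2/9 = 4/9 + 5*a**2/9)
M(p, x) = (-29 + x)/(2*p) (M(p, x) = (-29 + x)/((2*p)) = (-29 + x)*(1/(2*p)) = (-29 + x)/(2*p))
U(m) = 25/(57*m) (U(m) = 2*(((1/2)*(-29 + 54)/57)/m) = 2*(((1/2)*(1/57)*25)/m) = 2*(25/(114*m)) = 25/(57*m))
1/(U(h(54)) + P) = 1/(25/(57*(4/9 + (5/9)*54**2)) + 932520) = 1/(25/(57*(4/9 + (5/9)*2916)) + 932520) = 1/(25/(57*(4/9 + 1620)) + 932520) = 1/(25/(57*(14584/9)) + 932520) = 1/((25/57)*(9/14584) + 932520) = 1/(75/277096 + 932520) = 1/(258397561995/277096) = 277096/258397561995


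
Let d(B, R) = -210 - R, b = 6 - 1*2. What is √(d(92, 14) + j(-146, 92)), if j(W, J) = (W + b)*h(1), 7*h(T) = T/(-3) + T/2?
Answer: 5*I*√4011/21 ≈ 15.079*I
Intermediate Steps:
b = 4 (b = 6 - 2 = 4)
h(T) = T/42 (h(T) = (T/(-3) + T/2)/7 = (T*(-⅓) + T*(½))/7 = (-T/3 + T/2)/7 = (T/6)/7 = T/42)
j(W, J) = 2/21 + W/42 (j(W, J) = (W + 4)*((1/42)*1) = (4 + W)*(1/42) = 2/21 + W/42)
√(d(92, 14) + j(-146, 92)) = √((-210 - 1*14) + (2/21 + (1/42)*(-146))) = √((-210 - 14) + (2/21 - 73/21)) = √(-224 - 71/21) = √(-4775/21) = 5*I*√4011/21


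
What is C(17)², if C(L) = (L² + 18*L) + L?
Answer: 374544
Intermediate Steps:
C(L) = L² + 19*L
C(17)² = (17*(19 + 17))² = (17*36)² = 612² = 374544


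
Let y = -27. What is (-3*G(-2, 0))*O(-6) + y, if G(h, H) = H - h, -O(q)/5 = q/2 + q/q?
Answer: -87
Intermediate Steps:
O(q) = -5 - 5*q/2 (O(q) = -5*(q/2 + q/q) = -5*(q*(½) + 1) = -5*(q/2 + 1) = -5*(1 + q/2) = -5 - 5*q/2)
(-3*G(-2, 0))*O(-6) + y = (-3*(0 - 1*(-2)))*(-5 - 5/2*(-6)) - 27 = (-3*(0 + 2))*(-5 + 15) - 27 = -3*2*10 - 27 = -6*10 - 27 = -60 - 27 = -87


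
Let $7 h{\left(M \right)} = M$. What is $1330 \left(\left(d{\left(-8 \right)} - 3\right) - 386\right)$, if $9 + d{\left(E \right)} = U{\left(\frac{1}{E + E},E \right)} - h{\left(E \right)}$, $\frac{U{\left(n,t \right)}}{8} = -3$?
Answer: $-559740$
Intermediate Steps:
$h{\left(M \right)} = \frac{M}{7}$
$U{\left(n,t \right)} = -24$ ($U{\left(n,t \right)} = 8 \left(-3\right) = -24$)
$d{\left(E \right)} = -33 - \frac{E}{7}$ ($d{\left(E \right)} = -9 - \left(24 + \frac{E}{7}\right) = -33 - \frac{E}{7}$)
$1330 \left(\left(d{\left(-8 \right)} - 3\right) - 386\right) = 1330 \left(\left(\left(-33 - - \frac{8}{7}\right) - 3\right) - 386\right) = 1330 \left(\left(\left(-33 + \frac{8}{7}\right) - 3\right) - 386\right) = 1330 \left(\left(- \frac{223}{7} - 3\right) - 386\right) = 1330 \left(- \frac{244}{7} - 386\right) = 1330 \left(- \frac{2946}{7}\right) = -559740$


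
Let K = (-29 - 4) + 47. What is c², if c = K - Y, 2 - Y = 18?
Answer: 900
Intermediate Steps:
Y = -16 (Y = 2 - 1*18 = 2 - 18 = -16)
K = 14 (K = -33 + 47 = 14)
c = 30 (c = 14 - 1*(-16) = 14 + 16 = 30)
c² = 30² = 900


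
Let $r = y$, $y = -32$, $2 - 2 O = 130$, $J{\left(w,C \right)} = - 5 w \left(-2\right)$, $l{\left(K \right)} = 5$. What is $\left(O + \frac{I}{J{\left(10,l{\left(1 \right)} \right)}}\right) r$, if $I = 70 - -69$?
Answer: $\frac{50088}{25} \approx 2003.5$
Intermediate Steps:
$J{\left(w,C \right)} = 10 w$
$O = -64$ ($O = 1 - 65 = -64$)
$I = 139$ ($I = 70 + 69 = 139$)
$r = -32$
$\left(O + \frac{I}{J{\left(10,l{\left(1 \right)} \right)}}\right) r = \left(-64 + \frac{139}{10 \cdot 10}\right) \left(-32\right) = \left(-64 + \frac{139}{100}\right) \left(-32\right) = \left(- \frac{6261}{100}\right) \left(-32\right) = \frac{50088}{25}$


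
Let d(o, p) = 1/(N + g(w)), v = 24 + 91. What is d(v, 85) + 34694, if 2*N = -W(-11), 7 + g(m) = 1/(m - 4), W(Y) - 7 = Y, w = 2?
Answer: 381632/11 ≈ 34694.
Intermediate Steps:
W(Y) = 7 + Y
g(m) = -7 + 1/(-4 + m) (g(m) = -7 + 1/(m - 4) = -7 + 1/(-4 + m))
N = 2 (N = (-(7 - 11))/2 = (-1*(-4))/2 = (1/2)*4 = 2)
v = 115
d(o, p) = -2/11 (d(o, p) = 1/(2 + (29 - 7*2)/(-4 + 2)) = 1/(2 + (29 - 14)/(-2)) = 1/(2 - 1/2*15) = 1/(2 - 15/2) = 1/(-11/2) = -2/11)
d(v, 85) + 34694 = -2/11 + 34694 = 381632/11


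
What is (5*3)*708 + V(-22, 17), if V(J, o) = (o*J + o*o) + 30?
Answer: 10565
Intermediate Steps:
V(J, o) = 30 + o² + J*o (V(J, o) = (J*o + o²) + 30 = (o² + J*o) + 30 = 30 + o² + J*o)
(5*3)*708 + V(-22, 17) = (5*3)*708 + (30 + 17² - 22*17) = 15*708 + (30 + 289 - 374) = 10620 - 55 = 10565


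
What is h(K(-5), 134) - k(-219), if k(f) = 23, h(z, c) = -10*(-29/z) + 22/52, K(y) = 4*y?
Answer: -482/13 ≈ -37.077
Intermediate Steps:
h(z, c) = 11/26 + 290/z (h(z, c) = -10*(-29/z) + 22*(1/52) = -10*(-29/z) + 11/26 = -(-290)/z + 11/26 = 290/z + 11/26 = 11/26 + 290/z)
h(K(-5), 134) - k(-219) = (11/26 + 290/((4*(-5)))) - 1*23 = (11/26 + 290/(-20)) - 23 = (11/26 + 290*(-1/20)) - 23 = (11/26 - 29/2) - 23 = -183/13 - 23 = -482/13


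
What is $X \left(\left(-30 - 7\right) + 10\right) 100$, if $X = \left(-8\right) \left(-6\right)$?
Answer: $-129600$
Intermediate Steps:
$X = 48$
$X \left(\left(-30 - 7\right) + 10\right) 100 = 48 \left(\left(-30 - 7\right) + 10\right) 100 = 48 \left(-37 + 10\right) 100 = 48 \left(-27\right) 100 = \left(-1296\right) 100 = -129600$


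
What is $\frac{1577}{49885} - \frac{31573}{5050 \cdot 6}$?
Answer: $- \frac{305447201}{302303100} \approx -1.0104$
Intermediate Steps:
$\frac{1577}{49885} - \frac{31573}{5050 \cdot 6} = 1577 \cdot \frac{1}{49885} - \frac{31573}{30300} = \frac{1577}{49885} - \frac{31573}{30300} = - \frac{305447201}{302303100}$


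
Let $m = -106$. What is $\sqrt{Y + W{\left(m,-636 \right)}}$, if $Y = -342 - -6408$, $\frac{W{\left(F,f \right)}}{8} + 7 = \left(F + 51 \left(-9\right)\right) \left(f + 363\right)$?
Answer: $\sqrt{1239970} \approx 1113.5$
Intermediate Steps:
$W{\left(F,f \right)} = -56 + 8 \left(-459 + F\right) \left(363 + f\right)$ ($W{\left(F,f \right)} = -56 + 8 \left(F + 51 \left(-9\right)\right) \left(f + 363\right) = -56 + 8 \left(F - 459\right) \left(363 + f\right) = -56 + 8 \left(-459 + F\right) \left(363 + f\right)$)
$Y = 6066$ ($Y = -342 + 6408 = 6066$)
$\sqrt{Y + W{\left(m,-636 \right)}} = \sqrt{6066 + \left(-1332992 - -2335392 + 2904 \left(-106\right) + 8 \left(-106\right) \left(-636\right)\right)} = \sqrt{6066 + \left(-1332992 + 2335392 - 307824 + 539328\right)} = \sqrt{6066 + 1233904} = \sqrt{1239970}$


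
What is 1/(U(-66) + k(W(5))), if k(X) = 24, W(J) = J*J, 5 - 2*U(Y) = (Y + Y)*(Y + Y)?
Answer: -2/17371 ≈ -0.00011513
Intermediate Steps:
U(Y) = 5/2 - 2*Y**2 (U(Y) = 5/2 - (Y + Y)*(Y + Y)/2 = 5/2 - 2*Y*2*Y/2 = 5/2 - 2*Y**2)
W(J) = J**2
1/(U(-66) + k(W(5))) = 1/((5/2 - 2*(-66)**2) + 24) = 1/((5/2 - 2*4356) + 24) = 1/((5/2 - 8712) + 24) = 1/(-17419/2 + 24) = 1/(-17371/2) = -2/17371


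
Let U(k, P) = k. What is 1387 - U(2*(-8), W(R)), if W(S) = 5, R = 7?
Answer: 1403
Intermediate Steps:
1387 - U(2*(-8), W(R)) = 1387 - 2*(-8) = 1387 - 1*(-16) = 1387 + 16 = 1403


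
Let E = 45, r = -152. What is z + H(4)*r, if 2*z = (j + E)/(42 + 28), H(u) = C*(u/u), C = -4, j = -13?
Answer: 21288/35 ≈ 608.23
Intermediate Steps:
H(u) = -4 (H(u) = -4*u/u = -4*1 = -4)
z = 8/35 (z = ((-13 + 45)/(42 + 28))/2 = (32/70)/2 = (32*(1/70))/2 = (½)*(16/35) = 8/35 ≈ 0.22857)
z + H(4)*r = 8/35 - 4*(-152) = 8/35 + 608 = 21288/35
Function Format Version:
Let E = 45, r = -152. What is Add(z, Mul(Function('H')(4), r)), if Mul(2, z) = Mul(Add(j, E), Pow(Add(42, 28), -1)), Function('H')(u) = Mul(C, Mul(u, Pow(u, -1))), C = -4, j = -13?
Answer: Rational(21288, 35) ≈ 608.23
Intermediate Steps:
Function('H')(u) = -4 (Function('H')(u) = Mul(-4, Mul(u, Pow(u, -1))) = Mul(-4, 1) = -4)
z = Rational(8, 35) (z = Mul(Rational(1, 2), Mul(Add(-13, 45), Pow(Add(42, 28), -1))) = Mul(Rational(1, 2), Mul(32, Pow(70, -1))) = Mul(Rational(1, 2), Mul(32, Rational(1, 70))) = Mul(Rational(1, 2), Rational(16, 35)) = Rational(8, 35) ≈ 0.22857)
Add(z, Mul(Function('H')(4), r)) = Add(Rational(8, 35), Mul(-4, -152)) = Add(Rational(8, 35), 608) = Rational(21288, 35)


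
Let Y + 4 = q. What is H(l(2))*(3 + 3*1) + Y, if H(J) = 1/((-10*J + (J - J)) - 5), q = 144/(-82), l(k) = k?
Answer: -6146/1025 ≈ -5.9961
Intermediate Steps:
q = -72/41 (q = 144*(-1/82) = -72/41 ≈ -1.7561)
Y = -236/41 (Y = -4 - 72/41 = -236/41 ≈ -5.7561)
H(J) = 1/(-5 - 10*J) (H(J) = 1/((-10*J + 0) - 5) = 1/(-10*J - 5) = 1/(-5 - 10*J))
H(l(2))*(3 + 3*1) + Y = (-1/(5 + 10*2))*(3 + 3*1) - 236/41 = (-1/(5 + 20))*(3 + 3) - 236/41 = -1/25*6 - 236/41 = -6/25 - 236/41 = -6146/1025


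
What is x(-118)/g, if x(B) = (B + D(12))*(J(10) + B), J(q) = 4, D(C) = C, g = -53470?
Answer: -6042/26735 ≈ -0.22600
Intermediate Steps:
x(B) = (4 + B)*(12 + B) (x(B) = (B + 12)*(4 + B) = (12 + B)*(4 + B) = (4 + B)*(12 + B))
x(-118)/g = (48 + (-118)² + 16*(-118))/(-53470) = (48 + 13924 - 1888)*(-1/53470) = 12084*(-1/53470) = -6042/26735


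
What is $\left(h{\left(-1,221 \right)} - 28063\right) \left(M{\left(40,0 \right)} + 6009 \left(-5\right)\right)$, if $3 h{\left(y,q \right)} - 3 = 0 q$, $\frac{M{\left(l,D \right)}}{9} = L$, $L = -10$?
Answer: $845648370$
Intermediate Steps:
$M{\left(l,D \right)} = -90$ ($M{\left(l,D \right)} = 9 \left(-10\right) = -90$)
$h{\left(y,q \right)} = 1$ ($h{\left(y,q \right)} = 1 + \frac{0 q}{3} = 1 + \frac{1}{3} \cdot 0 = 1 + 0 = 1$)
$\left(h{\left(-1,221 \right)} - 28063\right) \left(M{\left(40,0 \right)} + 6009 \left(-5\right)\right) = \left(1 - 28063\right) \left(-90 + 6009 \left(-5\right)\right) = - 28062 \left(-90 - 30045\right) = \left(-28062\right) \left(-30135\right) = 845648370$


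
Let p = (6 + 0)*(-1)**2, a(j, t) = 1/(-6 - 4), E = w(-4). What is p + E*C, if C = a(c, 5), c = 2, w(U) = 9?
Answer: 51/10 ≈ 5.1000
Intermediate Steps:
E = 9
a(j, t) = -1/10 (a(j, t) = 1/(-10) = -1/10)
C = -1/10 ≈ -0.10000
p = 6 (p = 6*1 = 6)
p + E*C = 6 + 9*(-1/10) = 6 - 9/10 = 51/10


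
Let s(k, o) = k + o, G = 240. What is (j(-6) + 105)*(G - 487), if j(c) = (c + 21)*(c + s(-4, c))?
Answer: 33345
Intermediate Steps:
j(c) = (-4 + 2*c)*(21 + c) (j(c) = (c + 21)*(c + (-4 + c)) = (21 + c)*(-4 + 2*c) = (-4 + 2*c)*(21 + c))
(j(-6) + 105)*(G - 487) = ((-84 + 2*(-6)² + 38*(-6)) + 105)*(240 - 487) = ((-84 + 2*36 - 228) + 105)*(-247) = ((-84 + 72 - 228) + 105)*(-247) = (-240 + 105)*(-247) = -135*(-247) = 33345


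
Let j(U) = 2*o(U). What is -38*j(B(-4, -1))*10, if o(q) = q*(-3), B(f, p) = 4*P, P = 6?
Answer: 54720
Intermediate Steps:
B(f, p) = 24 (B(f, p) = 4*6 = 24)
o(q) = -3*q
j(U) = -6*U (j(U) = 2*(-3*U) = -6*U)
-38*j(B(-4, -1))*10 = -(-228)*24*10 = -38*(-144)*10 = 5472*10 = 54720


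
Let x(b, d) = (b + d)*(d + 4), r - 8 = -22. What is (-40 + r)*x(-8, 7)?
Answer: 594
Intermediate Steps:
r = -14 (r = 8 - 22 = -14)
x(b, d) = (4 + d)*(b + d) (x(b, d) = (b + d)*(4 + d) = (4 + d)*(b + d))
(-40 + r)*x(-8, 7) = (-40 - 14)*(7² + 4*(-8) + 4*7 - 8*7) = -54*(49 - 32 + 28 - 56) = -54*(-11) = 594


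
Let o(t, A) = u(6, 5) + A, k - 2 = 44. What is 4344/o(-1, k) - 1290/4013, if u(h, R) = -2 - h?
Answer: 8691726/76247 ≈ 113.99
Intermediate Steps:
k = 46 (k = 2 + 44 = 46)
o(t, A) = -8 + A (o(t, A) = (-2 - 1*6) + A = (-2 - 6) + A = -8 + A)
4344/o(-1, k) - 1290/4013 = 4344/(-8 + 46) - 1290/4013 = 4344/38 - 1290*1/4013 = 4344*(1/38) - 1290/4013 = 2172/19 - 1290/4013 = 8691726/76247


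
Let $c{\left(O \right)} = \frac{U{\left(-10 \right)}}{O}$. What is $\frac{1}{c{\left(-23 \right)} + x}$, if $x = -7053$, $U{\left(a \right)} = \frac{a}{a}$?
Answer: $- \frac{23}{162220} \approx -0.00014178$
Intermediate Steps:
$U{\left(a \right)} = 1$
$c{\left(O \right)} = \frac{1}{O}$ ($c{\left(O \right)} = 1 \frac{1}{O} = \frac{1}{O}$)
$\frac{1}{c{\left(-23 \right)} + x} = \frac{1}{\frac{1}{-23} - 7053} = \frac{1}{- \frac{1}{23} - 7053} = \frac{1}{- \frac{162220}{23}} = - \frac{23}{162220}$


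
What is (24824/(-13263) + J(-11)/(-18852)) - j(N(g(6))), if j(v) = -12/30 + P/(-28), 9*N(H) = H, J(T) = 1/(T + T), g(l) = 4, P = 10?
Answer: -71525282149/64175412840 ≈ -1.1145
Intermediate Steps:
J(T) = 1/(2*T)
N(H) = H/9
j(v) = -53/70 (j(v) = -12/30 + 10/(-28) = -12*1/30 + 10*(-1/28) = -⅖ - 5/14 = -53/70)
(24824/(-13263) + J(-11)/(-18852)) - j(N(g(6))) = (24824/(-13263) + ((½)/(-11))/(-18852)) - 1*(-53/70) = (24824*(-1/13263) + ((½)*(-1/11))*(-1/18852)) + 53/70 = (-24824/13263 - 1/22*(-1/18852)) + 53/70 = (-24824/13263 + 1/414744) + 53/70 = -3431863931/1833583224 + 53/70 = -71525282149/64175412840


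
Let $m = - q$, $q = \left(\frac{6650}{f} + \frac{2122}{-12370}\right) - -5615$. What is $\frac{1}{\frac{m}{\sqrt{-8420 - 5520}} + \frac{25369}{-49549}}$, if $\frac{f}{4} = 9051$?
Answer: $- \frac{4482677189543038205648634000}{19804230353418322331733961539241} - \frac{7053211906384216844374452780 i \sqrt{3485}}{19804230353418322331733961539241} \approx -0.00022635 - 0.021025 i$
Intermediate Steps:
$f = 36204$ ($f = 4 \cdot 9051 = 36204$)
$q = \frac{89808806279}{15994410}$ ($q = \left(\frac{6650}{36204} + \frac{2122}{-12370}\right) - -5615 = \left(6650 \cdot \frac{1}{36204} + 2122 \left(- \frac{1}{12370}\right)\right) + 5615 = \left(\frac{475}{2586} - \frac{1061}{6185}\right) + 5615 = \frac{194129}{15994410} + 5615 = \frac{89808806279}{15994410} \approx 5615.0$)
$m = - \frac{89808806279}{15994410}$ ($m = \left(-1\right) \frac{89808806279}{15994410} = - \frac{89808806279}{15994410} \approx -5615.0$)
$\frac{1}{\frac{m}{\sqrt{-8420 - 5520}} + \frac{25369}{-49549}} = \frac{1}{- \frac{89808806279}{15994410 \sqrt{-8420 - 5520}} + \frac{25369}{-49549}} = \frac{1}{- \frac{89808806279}{15994410 \sqrt{-13940}} + 25369 \left(- \frac{1}{49549}\right)} = \frac{1}{- \frac{89808806279}{15994410 \cdot 2 i \sqrt{3485}} - \frac{25369}{49549}} = \frac{1}{- \frac{89808806279 \left(- \frac{i \sqrt{3485}}{6970}\right)}{15994410} - \frac{25369}{49549}} = \frac{1}{\frac{89808806279 i \sqrt{3485}}{111481037700} - \frac{25369}{49549}} = \frac{1}{- \frac{25369}{49549} + \frac{89808806279 i \sqrt{3485}}{111481037700}}$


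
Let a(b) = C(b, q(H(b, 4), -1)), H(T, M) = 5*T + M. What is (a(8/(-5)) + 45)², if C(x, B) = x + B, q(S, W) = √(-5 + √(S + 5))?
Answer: 46989/25 + 868*I/5 ≈ 1879.6 + 173.6*I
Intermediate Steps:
H(T, M) = M + 5*T
q(S, W) = √(-5 + √(5 + S))
C(x, B) = B + x
a(b) = b + √(-5 + √(9 + 5*b)) (a(b) = √(-5 + √(5 + (4 + 5*b))) + b = √(-5 + √(9 + 5*b)) + b = b + √(-5 + √(9 + 5*b)))
(a(8/(-5)) + 45)² = ((8/(-5) + √(-5 + √(9 + 5*(8/(-5))))) + 45)² = ((8*(-⅕) + √(-5 + √(9 + 5*(8*(-⅕))))) + 45)² = ((-8/5 + √(-5 + √(9 + 5*(-8/5)))) + 45)² = ((-8/5 + √(-5 + √(9 - 8))) + 45)² = ((-8/5 + √(-5 + √1)) + 45)² = ((-8/5 + √(-5 + 1)) + 45)² = ((-8/5 + √(-4)) + 45)² = ((-8/5 + 2*I) + 45)² = (217/5 + 2*I)²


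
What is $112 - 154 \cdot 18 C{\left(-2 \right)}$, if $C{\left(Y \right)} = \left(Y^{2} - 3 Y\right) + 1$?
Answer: $-30380$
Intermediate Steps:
$C{\left(Y \right)} = 1 + Y^{2} - 3 Y$
$112 - 154 \cdot 18 C{\left(-2 \right)} = 112 - 154 \cdot 18 \left(1 + \left(-2\right)^{2} - -6\right) = 112 - 154 \cdot 18 \left(1 + 4 + 6\right) = 112 - 154 \cdot 18 \cdot 11 = 112 - 30492 = -30380$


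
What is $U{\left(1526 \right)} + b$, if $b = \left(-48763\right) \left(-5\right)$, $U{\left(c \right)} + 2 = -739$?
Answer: $243074$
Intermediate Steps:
$U{\left(c \right)} = -741$ ($U{\left(c \right)} = -2 - 739 = -741$)
$b = 243815$
$U{\left(1526 \right)} + b = -741 + 243815 = 243074$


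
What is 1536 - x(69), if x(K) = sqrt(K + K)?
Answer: 1536 - sqrt(138) ≈ 1524.3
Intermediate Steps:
x(K) = sqrt(2)*sqrt(K) (x(K) = sqrt(2*K) = sqrt(2)*sqrt(K))
1536 - x(69) = 1536 - sqrt(2)*sqrt(69) = 1536 - sqrt(138)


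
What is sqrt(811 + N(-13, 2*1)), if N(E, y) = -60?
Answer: sqrt(751) ≈ 27.404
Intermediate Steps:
sqrt(811 + N(-13, 2*1)) = sqrt(811 - 60) = sqrt(751)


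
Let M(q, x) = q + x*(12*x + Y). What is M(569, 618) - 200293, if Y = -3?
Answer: 4381510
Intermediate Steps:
M(q, x) = q + x*(-3 + 12*x) (M(q, x) = q + x*(12*x - 3) = q + x*(-3 + 12*x))
M(569, 618) - 200293 = (569 - 3*618 + 12*618**2) - 200293 = (569 - 1854 + 12*381924) - 200293 = (569 - 1854 + 4583088) - 200293 = 4581803 - 200293 = 4381510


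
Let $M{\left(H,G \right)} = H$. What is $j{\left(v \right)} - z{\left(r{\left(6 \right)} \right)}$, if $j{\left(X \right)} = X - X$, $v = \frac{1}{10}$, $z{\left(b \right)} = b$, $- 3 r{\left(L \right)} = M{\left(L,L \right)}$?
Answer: $2$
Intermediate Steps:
$r{\left(L \right)} = - \frac{L}{3}$
$v = \frac{1}{10} \approx 0.1$
$j{\left(X \right)} = 0$
$j{\left(v \right)} - z{\left(r{\left(6 \right)} \right)} = 0 - \left(- \frac{1}{3}\right) 6 = 0 - -2 = 0 + 2 = 2$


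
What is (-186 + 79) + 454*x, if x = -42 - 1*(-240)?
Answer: 89785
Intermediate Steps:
x = 198 (x = -42 + 240 = 198)
(-186 + 79) + 454*x = (-186 + 79) + 454*198 = -107 + 89892 = 89785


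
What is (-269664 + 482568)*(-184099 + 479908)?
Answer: 62978919336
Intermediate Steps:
(-269664 + 482568)*(-184099 + 479908) = 212904*295809 = 62978919336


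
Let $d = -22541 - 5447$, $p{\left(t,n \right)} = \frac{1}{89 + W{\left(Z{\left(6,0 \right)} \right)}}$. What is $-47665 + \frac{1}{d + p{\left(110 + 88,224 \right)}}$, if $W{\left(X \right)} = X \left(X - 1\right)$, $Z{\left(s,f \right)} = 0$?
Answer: $- \frac{118730226204}{2490931} \approx -47665.0$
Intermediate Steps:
$W{\left(X \right)} = X \left(-1 + X\right)$
$p{\left(t,n \right)} = \frac{1}{89}$ ($p{\left(t,n \right)} = \frac{1}{89 + 0 \left(-1 + 0\right)} = \frac{1}{89 + 0 \left(-1\right)} = \frac{1}{89 + 0} = \frac{1}{89}$)
$d = -27988$
$-47665 + \frac{1}{d + p{\left(110 + 88,224 \right)}} = -47665 + \frac{1}{-27988 + \frac{1}{89}} = -47665 + \frac{1}{- \frac{2490931}{89}} = -47665 - \frac{89}{2490931} = - \frac{118730226204}{2490931}$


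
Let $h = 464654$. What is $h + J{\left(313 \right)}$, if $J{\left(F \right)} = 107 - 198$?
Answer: $464563$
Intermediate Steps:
$J{\left(F \right)} = -91$
$h + J{\left(313 \right)} = 464654 - 91 = 464563$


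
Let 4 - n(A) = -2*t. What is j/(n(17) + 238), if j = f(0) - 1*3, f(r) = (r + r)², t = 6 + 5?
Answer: -1/88 ≈ -0.011364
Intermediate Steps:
t = 11
f(r) = 4*r² (f(r) = (2*r)² = 4*r²)
n(A) = 26 (n(A) = 4 - (-2)*11 = 4 - 1*(-22) = 4 + 22 = 26)
j = -3 (j = 4*0² - 1*3 = 4*0 - 3 = 0 - 3 = -3)
j/(n(17) + 238) = -3/(26 + 238) = -3/264 = -3*1/264 = -1/88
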